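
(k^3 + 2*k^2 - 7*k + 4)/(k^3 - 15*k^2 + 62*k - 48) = (k^2 + 3*k - 4)/(k^2 - 14*k + 48)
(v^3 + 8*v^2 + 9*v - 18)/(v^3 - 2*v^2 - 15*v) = (v^2 + 5*v - 6)/(v*(v - 5))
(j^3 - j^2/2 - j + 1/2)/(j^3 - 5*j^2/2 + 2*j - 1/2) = (j + 1)/(j - 1)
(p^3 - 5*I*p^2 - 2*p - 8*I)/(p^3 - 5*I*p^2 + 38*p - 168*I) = (p^2 - I*p + 2)/(p^2 - I*p + 42)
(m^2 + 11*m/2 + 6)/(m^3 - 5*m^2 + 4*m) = (m^2 + 11*m/2 + 6)/(m*(m^2 - 5*m + 4))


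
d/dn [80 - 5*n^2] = -10*n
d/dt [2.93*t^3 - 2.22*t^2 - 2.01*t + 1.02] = 8.79*t^2 - 4.44*t - 2.01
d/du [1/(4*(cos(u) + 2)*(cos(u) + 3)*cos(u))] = (3*sin(u) + 6*sin(u)/cos(u)^2 + 10*tan(u))/(4*(cos(u) + 2)^2*(cos(u) + 3)^2)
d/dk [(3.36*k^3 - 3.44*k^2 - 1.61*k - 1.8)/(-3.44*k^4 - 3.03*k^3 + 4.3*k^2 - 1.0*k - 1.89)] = (11.5584*k^6 - 23.6672*k^5 - 12.5904*k^4 - 41.2446*k^3 - 25.0502*k^2 + 28.4832*k + 1.2429)/(11.8336*k^8 + 20.8464*k^7 - 20.4031*k^6 - 19.178*k^5 + 37.5532*k^4 + 2.8534*k^3 - 15.254*k^2 + 3.78*k + 3.5721)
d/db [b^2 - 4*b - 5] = 2*b - 4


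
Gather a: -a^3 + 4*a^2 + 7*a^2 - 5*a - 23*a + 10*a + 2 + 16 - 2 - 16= -a^3 + 11*a^2 - 18*a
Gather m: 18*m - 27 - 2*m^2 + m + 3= -2*m^2 + 19*m - 24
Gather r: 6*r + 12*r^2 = 12*r^2 + 6*r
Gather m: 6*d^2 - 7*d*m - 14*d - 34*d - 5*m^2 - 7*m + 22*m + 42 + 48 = 6*d^2 - 48*d - 5*m^2 + m*(15 - 7*d) + 90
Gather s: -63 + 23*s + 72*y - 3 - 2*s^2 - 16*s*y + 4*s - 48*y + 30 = -2*s^2 + s*(27 - 16*y) + 24*y - 36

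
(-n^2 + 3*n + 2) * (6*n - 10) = -6*n^3 + 28*n^2 - 18*n - 20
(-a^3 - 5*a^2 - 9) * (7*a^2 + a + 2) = -7*a^5 - 36*a^4 - 7*a^3 - 73*a^2 - 9*a - 18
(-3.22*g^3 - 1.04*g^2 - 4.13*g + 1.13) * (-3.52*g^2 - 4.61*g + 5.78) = 11.3344*g^5 + 18.505*g^4 + 0.720399999999996*g^3 + 9.0505*g^2 - 29.0807*g + 6.5314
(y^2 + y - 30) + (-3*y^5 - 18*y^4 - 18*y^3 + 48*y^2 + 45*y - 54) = -3*y^5 - 18*y^4 - 18*y^3 + 49*y^2 + 46*y - 84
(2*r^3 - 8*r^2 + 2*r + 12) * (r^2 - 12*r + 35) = 2*r^5 - 32*r^4 + 168*r^3 - 292*r^2 - 74*r + 420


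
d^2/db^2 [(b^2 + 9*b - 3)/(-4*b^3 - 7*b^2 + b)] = 2*(-16*b^6 - 432*b^5 - 480*b^4 + 188*b^3 + 405*b^2 - 63*b + 3)/(b^3*(64*b^6 + 336*b^5 + 540*b^4 + 175*b^3 - 135*b^2 + 21*b - 1))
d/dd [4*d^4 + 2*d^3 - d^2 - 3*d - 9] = 16*d^3 + 6*d^2 - 2*d - 3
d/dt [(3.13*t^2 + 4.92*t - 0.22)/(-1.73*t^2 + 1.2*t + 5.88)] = (12.2676*t^2 + 36.0476*t + 29.1936)/(2.9929*t^4 - 4.152*t^3 - 18.9048*t^2 + 14.112*t + 34.5744)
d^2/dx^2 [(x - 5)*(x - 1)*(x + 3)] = 6*x - 6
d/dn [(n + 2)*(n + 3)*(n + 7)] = 3*n^2 + 24*n + 41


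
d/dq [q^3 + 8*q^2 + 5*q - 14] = 3*q^2 + 16*q + 5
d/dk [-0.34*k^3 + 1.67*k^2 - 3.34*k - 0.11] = -1.02*k^2 + 3.34*k - 3.34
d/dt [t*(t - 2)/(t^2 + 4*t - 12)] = 6/(t^2 + 12*t + 36)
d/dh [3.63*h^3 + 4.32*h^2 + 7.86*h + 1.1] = 10.89*h^2 + 8.64*h + 7.86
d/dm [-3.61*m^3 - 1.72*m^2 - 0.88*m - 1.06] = -10.83*m^2 - 3.44*m - 0.88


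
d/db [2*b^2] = 4*b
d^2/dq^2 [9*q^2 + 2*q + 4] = 18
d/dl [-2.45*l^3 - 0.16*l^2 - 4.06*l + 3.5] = -7.35*l^2 - 0.32*l - 4.06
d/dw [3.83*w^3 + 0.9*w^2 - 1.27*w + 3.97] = 11.49*w^2 + 1.8*w - 1.27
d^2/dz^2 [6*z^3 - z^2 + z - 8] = 36*z - 2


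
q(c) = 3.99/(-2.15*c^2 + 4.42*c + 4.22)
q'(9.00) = 0.01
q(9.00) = -0.03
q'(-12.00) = -0.00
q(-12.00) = -0.01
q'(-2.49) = -0.15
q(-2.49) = -0.20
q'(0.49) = -0.27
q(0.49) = 0.68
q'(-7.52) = -0.01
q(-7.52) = -0.03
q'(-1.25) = -1.80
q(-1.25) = -0.86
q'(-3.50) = -0.05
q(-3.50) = -0.11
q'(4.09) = 0.28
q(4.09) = -0.29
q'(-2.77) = -0.11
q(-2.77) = -0.16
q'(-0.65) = -149.63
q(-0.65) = 9.10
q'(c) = 3.99*(4.3*c - 4.42)/(-2.15*c^2 + 4.42*c + 4.22)^2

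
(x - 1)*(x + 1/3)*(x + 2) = x^3 + 4*x^2/3 - 5*x/3 - 2/3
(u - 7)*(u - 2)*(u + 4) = u^3 - 5*u^2 - 22*u + 56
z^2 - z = z*(z - 1)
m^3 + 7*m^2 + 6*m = m*(m + 1)*(m + 6)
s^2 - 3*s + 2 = (s - 2)*(s - 1)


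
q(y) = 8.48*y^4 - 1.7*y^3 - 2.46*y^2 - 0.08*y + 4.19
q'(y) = 33.92*y^3 - 5.1*y^2 - 4.92*y - 0.08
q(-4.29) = 2965.75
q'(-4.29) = -2750.94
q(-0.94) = 10.12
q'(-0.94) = -28.13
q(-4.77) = 4523.15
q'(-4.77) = -3774.03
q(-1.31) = 28.87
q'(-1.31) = -78.64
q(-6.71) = 17597.96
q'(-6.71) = -10444.32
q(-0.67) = 5.36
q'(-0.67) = -9.27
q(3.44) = 1093.09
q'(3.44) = 1303.45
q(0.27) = 4.00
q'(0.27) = -1.11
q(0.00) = 4.19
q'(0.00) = -0.08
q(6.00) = 10538.03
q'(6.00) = 7113.52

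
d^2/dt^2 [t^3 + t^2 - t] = 6*t + 2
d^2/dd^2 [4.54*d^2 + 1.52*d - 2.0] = 9.08000000000000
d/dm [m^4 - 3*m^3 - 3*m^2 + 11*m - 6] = 4*m^3 - 9*m^2 - 6*m + 11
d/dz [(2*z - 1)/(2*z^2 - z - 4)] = (4*z^2 - 2*z - (2*z - 1)*(4*z - 1) - 8)/(-2*z^2 + z + 4)^2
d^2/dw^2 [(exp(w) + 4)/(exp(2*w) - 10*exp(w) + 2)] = (exp(4*w) + 26*exp(3*w) - 132*exp(2*w) + 388*exp(w) + 84)*exp(w)/(exp(6*w) - 30*exp(5*w) + 306*exp(4*w) - 1120*exp(3*w) + 612*exp(2*w) - 120*exp(w) + 8)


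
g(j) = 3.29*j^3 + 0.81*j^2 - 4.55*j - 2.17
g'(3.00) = 89.14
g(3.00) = 80.30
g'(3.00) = 89.14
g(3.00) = 80.30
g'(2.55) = 63.76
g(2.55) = 46.05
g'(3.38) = 113.68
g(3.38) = 118.75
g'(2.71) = 72.33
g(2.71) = 56.93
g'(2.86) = 80.82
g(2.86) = 68.41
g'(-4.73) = 208.61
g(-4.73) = -310.69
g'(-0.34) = -3.96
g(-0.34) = -0.66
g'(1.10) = 9.17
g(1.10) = -1.82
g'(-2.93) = 75.44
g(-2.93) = -64.64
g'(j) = 9.87*j^2 + 1.62*j - 4.55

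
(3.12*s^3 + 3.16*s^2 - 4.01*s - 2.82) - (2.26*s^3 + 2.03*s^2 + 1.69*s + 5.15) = 0.86*s^3 + 1.13*s^2 - 5.7*s - 7.97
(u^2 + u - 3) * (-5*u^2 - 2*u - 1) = -5*u^4 - 7*u^3 + 12*u^2 + 5*u + 3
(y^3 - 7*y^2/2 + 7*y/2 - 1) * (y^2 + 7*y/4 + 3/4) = y^5 - 7*y^4/4 - 15*y^3/8 + 5*y^2/2 + 7*y/8 - 3/4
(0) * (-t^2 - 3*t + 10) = 0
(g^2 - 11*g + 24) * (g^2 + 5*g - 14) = g^4 - 6*g^3 - 45*g^2 + 274*g - 336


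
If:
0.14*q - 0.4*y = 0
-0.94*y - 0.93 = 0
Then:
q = -2.83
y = -0.99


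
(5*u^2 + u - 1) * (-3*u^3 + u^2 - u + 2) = -15*u^5 + 2*u^4 - u^3 + 8*u^2 + 3*u - 2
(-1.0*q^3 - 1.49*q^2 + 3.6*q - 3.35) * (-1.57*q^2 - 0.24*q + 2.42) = 1.57*q^5 + 2.5793*q^4 - 7.7144*q^3 + 0.7897*q^2 + 9.516*q - 8.107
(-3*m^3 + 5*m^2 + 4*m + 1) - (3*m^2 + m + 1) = -3*m^3 + 2*m^2 + 3*m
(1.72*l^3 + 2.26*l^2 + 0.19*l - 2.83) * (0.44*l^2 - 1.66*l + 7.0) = 0.7568*l^5 - 1.8608*l^4 + 8.372*l^3 + 14.2594*l^2 + 6.0278*l - 19.81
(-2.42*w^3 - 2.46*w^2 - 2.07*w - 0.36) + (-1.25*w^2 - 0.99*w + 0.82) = -2.42*w^3 - 3.71*w^2 - 3.06*w + 0.46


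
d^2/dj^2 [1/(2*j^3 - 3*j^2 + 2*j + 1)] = 2*(3*(1 - 2*j)*(2*j^3 - 3*j^2 + 2*j + 1) + 4*(3*j^2 - 3*j + 1)^2)/(2*j^3 - 3*j^2 + 2*j + 1)^3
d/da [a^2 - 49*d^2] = 2*a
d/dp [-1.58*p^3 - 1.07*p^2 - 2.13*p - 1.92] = -4.74*p^2 - 2.14*p - 2.13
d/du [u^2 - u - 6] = 2*u - 1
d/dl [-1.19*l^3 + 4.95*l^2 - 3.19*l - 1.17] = -3.57*l^2 + 9.9*l - 3.19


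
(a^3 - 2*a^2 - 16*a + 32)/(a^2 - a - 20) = (a^2 - 6*a + 8)/(a - 5)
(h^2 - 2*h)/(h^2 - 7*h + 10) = h/(h - 5)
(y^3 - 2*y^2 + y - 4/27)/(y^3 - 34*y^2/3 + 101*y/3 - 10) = (9*y^2 - 15*y + 4)/(9*(y^2 - 11*y + 30))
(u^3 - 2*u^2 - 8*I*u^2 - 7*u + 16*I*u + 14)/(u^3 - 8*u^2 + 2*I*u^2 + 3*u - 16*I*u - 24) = (u^2 - u*(2 + 7*I) + 14*I)/(u^2 + u*(-8 + 3*I) - 24*I)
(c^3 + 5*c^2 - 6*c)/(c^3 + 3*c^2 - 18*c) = (c - 1)/(c - 3)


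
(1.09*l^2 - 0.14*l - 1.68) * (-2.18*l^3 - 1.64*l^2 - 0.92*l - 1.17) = -2.3762*l^5 - 1.4824*l^4 + 2.8892*l^3 + 1.6087*l^2 + 1.7094*l + 1.9656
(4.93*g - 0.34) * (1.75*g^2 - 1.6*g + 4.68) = 8.6275*g^3 - 8.483*g^2 + 23.6164*g - 1.5912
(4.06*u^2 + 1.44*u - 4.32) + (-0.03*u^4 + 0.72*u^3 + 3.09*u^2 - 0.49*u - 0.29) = -0.03*u^4 + 0.72*u^3 + 7.15*u^2 + 0.95*u - 4.61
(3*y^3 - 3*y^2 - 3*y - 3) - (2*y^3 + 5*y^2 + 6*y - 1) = y^3 - 8*y^2 - 9*y - 2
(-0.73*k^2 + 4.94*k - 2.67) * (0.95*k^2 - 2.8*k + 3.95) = -0.6935*k^4 + 6.737*k^3 - 19.252*k^2 + 26.989*k - 10.5465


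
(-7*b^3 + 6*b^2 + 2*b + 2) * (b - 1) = -7*b^4 + 13*b^3 - 4*b^2 - 2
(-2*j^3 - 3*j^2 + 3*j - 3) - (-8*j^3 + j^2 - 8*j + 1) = 6*j^3 - 4*j^2 + 11*j - 4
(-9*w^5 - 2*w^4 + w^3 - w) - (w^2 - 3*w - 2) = -9*w^5 - 2*w^4 + w^3 - w^2 + 2*w + 2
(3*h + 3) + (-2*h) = h + 3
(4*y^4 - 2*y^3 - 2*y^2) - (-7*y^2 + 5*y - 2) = 4*y^4 - 2*y^3 + 5*y^2 - 5*y + 2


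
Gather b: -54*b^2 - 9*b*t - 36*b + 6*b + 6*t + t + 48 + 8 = -54*b^2 + b*(-9*t - 30) + 7*t + 56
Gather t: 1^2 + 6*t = 6*t + 1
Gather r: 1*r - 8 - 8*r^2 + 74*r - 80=-8*r^2 + 75*r - 88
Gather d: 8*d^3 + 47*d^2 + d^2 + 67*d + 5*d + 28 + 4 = 8*d^3 + 48*d^2 + 72*d + 32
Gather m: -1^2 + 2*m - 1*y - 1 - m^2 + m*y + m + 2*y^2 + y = -m^2 + m*(y + 3) + 2*y^2 - 2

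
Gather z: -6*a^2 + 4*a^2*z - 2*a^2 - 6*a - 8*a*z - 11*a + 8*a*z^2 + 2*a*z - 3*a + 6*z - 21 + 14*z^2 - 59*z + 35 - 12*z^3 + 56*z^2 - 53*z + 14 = -8*a^2 - 20*a - 12*z^3 + z^2*(8*a + 70) + z*(4*a^2 - 6*a - 106) + 28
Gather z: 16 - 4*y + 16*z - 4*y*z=-4*y + z*(16 - 4*y) + 16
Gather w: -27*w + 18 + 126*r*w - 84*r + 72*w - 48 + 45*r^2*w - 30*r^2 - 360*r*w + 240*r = -30*r^2 + 156*r + w*(45*r^2 - 234*r + 45) - 30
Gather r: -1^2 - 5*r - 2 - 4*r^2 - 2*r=-4*r^2 - 7*r - 3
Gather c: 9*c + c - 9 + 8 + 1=10*c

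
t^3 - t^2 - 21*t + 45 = (t - 3)^2*(t + 5)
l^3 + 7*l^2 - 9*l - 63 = (l - 3)*(l + 3)*(l + 7)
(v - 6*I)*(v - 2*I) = v^2 - 8*I*v - 12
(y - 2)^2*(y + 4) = y^3 - 12*y + 16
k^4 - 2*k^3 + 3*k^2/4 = k^2*(k - 3/2)*(k - 1/2)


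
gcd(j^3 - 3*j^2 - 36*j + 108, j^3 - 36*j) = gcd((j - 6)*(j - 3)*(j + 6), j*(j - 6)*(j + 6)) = j^2 - 36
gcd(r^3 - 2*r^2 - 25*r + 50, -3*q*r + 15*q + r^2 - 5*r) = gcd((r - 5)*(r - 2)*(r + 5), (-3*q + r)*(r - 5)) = r - 5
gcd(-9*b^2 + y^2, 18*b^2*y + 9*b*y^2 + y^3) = 3*b + y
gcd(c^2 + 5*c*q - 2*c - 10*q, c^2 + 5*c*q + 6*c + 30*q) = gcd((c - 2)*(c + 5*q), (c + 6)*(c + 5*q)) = c + 5*q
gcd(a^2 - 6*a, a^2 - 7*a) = a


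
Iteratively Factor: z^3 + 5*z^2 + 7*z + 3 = (z + 3)*(z^2 + 2*z + 1) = (z + 1)*(z + 3)*(z + 1)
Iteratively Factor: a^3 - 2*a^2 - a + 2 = (a - 1)*(a^2 - a - 2) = (a - 2)*(a - 1)*(a + 1)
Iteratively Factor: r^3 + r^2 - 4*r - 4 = (r - 2)*(r^2 + 3*r + 2) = (r - 2)*(r + 1)*(r + 2)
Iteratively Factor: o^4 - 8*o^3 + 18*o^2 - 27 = (o - 3)*(o^3 - 5*o^2 + 3*o + 9) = (o - 3)^2*(o^2 - 2*o - 3) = (o - 3)^2*(o + 1)*(o - 3)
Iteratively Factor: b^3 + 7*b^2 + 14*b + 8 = (b + 1)*(b^2 + 6*b + 8) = (b + 1)*(b + 2)*(b + 4)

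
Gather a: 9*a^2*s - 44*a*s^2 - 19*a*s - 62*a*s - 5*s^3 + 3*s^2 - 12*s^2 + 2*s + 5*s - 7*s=9*a^2*s + a*(-44*s^2 - 81*s) - 5*s^3 - 9*s^2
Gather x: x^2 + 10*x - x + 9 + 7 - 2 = x^2 + 9*x + 14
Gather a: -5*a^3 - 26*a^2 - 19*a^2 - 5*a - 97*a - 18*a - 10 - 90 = -5*a^3 - 45*a^2 - 120*a - 100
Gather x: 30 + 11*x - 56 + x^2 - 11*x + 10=x^2 - 16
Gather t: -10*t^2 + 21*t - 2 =-10*t^2 + 21*t - 2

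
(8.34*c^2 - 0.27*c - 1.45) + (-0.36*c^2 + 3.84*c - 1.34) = 7.98*c^2 + 3.57*c - 2.79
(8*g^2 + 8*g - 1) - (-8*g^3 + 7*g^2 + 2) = 8*g^3 + g^2 + 8*g - 3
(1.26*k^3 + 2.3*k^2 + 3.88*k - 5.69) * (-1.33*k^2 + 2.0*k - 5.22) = -1.6758*k^5 - 0.539*k^4 - 7.1376*k^3 + 3.3217*k^2 - 31.6336*k + 29.7018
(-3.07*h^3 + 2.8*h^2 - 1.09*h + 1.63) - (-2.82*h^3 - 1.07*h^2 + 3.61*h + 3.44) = -0.25*h^3 + 3.87*h^2 - 4.7*h - 1.81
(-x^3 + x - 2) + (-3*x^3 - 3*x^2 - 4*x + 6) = -4*x^3 - 3*x^2 - 3*x + 4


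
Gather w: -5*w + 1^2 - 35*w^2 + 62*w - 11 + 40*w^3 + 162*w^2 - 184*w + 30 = 40*w^3 + 127*w^2 - 127*w + 20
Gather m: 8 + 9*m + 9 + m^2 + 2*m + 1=m^2 + 11*m + 18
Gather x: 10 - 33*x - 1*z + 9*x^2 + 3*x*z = 9*x^2 + x*(3*z - 33) - z + 10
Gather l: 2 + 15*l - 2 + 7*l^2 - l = 7*l^2 + 14*l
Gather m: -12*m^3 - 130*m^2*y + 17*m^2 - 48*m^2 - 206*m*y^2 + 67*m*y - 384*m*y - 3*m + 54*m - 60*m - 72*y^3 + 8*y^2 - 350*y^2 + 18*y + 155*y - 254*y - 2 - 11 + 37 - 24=-12*m^3 + m^2*(-130*y - 31) + m*(-206*y^2 - 317*y - 9) - 72*y^3 - 342*y^2 - 81*y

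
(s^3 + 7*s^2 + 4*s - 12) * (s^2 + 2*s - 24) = s^5 + 9*s^4 - 6*s^3 - 172*s^2 - 120*s + 288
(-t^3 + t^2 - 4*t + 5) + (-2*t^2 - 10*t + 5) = -t^3 - t^2 - 14*t + 10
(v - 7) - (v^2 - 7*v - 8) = -v^2 + 8*v + 1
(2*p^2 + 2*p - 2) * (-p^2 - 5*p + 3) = -2*p^4 - 12*p^3 - 2*p^2 + 16*p - 6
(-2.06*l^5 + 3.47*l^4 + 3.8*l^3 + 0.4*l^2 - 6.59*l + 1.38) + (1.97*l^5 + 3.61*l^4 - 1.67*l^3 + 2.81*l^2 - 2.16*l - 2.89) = -0.0900000000000001*l^5 + 7.08*l^4 + 2.13*l^3 + 3.21*l^2 - 8.75*l - 1.51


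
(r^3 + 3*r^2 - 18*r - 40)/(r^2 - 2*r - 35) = (r^2 - 2*r - 8)/(r - 7)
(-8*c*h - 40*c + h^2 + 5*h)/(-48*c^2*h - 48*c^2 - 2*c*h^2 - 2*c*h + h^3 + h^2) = (h + 5)/(6*c*h + 6*c + h^2 + h)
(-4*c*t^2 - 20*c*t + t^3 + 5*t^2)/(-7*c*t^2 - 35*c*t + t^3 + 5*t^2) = (-4*c + t)/(-7*c + t)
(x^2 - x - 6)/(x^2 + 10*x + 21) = (x^2 - x - 6)/(x^2 + 10*x + 21)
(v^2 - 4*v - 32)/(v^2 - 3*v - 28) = (v - 8)/(v - 7)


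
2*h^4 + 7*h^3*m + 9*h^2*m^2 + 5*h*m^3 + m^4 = (h + m)^3*(2*h + m)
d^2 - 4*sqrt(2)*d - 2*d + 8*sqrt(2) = (d - 2)*(d - 4*sqrt(2))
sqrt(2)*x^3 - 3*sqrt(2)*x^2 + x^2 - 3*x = x*(x - 3)*(sqrt(2)*x + 1)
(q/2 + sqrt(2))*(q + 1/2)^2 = q^3/2 + q^2/2 + sqrt(2)*q^2 + q/8 + sqrt(2)*q + sqrt(2)/4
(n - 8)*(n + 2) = n^2 - 6*n - 16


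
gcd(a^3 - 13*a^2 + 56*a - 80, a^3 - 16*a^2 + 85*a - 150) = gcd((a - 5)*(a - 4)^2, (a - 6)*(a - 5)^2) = a - 5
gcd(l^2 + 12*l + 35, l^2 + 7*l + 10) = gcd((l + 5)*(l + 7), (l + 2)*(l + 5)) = l + 5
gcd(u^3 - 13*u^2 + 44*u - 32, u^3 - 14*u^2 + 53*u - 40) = u^2 - 9*u + 8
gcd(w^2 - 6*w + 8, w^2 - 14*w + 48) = 1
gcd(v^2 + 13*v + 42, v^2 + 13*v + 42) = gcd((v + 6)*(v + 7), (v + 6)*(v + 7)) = v^2 + 13*v + 42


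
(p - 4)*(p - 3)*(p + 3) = p^3 - 4*p^2 - 9*p + 36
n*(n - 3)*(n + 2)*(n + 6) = n^4 + 5*n^3 - 12*n^2 - 36*n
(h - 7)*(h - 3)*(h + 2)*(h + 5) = h^4 - 3*h^3 - 39*h^2 + 47*h + 210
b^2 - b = b*(b - 1)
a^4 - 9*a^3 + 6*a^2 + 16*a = a*(a - 8)*(a - 2)*(a + 1)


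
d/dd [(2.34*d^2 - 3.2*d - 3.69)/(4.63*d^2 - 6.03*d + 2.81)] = (0.705799999999996*d^2 + 47.3202*d - 31.2427)/(21.4369*d^4 - 55.8378*d^3 + 62.3815*d^2 - 33.8886*d + 7.8961)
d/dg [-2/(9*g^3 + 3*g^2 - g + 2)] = 2*(27*g^2 + 6*g - 1)/(9*g^3 + 3*g^2 - g + 2)^2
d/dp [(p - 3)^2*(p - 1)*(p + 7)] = 4*p^3 - 68*p + 96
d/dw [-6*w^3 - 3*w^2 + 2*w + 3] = -18*w^2 - 6*w + 2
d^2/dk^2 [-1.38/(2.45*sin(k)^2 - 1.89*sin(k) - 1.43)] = (-33.1338*sin(k)^4 + 19.17027*sin(k)^3 + 25.431882*sin(k)^2 - 34.610814*sin(k) + 19.528656)/(-2.45*sin(k)^2 + 1.89*sin(k) + 1.43)^3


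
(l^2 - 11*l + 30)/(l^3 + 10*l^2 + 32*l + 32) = (l^2 - 11*l + 30)/(l^3 + 10*l^2 + 32*l + 32)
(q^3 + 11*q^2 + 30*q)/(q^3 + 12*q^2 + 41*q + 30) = q/(q + 1)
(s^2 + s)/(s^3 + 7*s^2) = (s + 1)/(s*(s + 7))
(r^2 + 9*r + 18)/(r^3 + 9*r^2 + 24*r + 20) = (r^2 + 9*r + 18)/(r^3 + 9*r^2 + 24*r + 20)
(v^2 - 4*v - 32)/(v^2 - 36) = (v^2 - 4*v - 32)/(v^2 - 36)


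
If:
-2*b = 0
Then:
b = 0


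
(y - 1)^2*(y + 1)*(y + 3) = y^4 + 2*y^3 - 4*y^2 - 2*y + 3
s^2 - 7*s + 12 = (s - 4)*(s - 3)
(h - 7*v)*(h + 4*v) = h^2 - 3*h*v - 28*v^2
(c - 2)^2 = c^2 - 4*c + 4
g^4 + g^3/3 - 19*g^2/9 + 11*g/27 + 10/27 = (g - 1)*(g - 2/3)*(g + 1/3)*(g + 5/3)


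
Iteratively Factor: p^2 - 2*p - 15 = (p - 5)*(p + 3)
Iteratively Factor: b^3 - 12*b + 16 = (b + 4)*(b^2 - 4*b + 4) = (b - 2)*(b + 4)*(b - 2)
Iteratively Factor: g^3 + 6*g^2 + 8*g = (g + 4)*(g^2 + 2*g) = (g + 2)*(g + 4)*(g)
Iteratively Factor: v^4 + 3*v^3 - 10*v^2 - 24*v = (v)*(v^3 + 3*v^2 - 10*v - 24) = v*(v - 3)*(v^2 + 6*v + 8) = v*(v - 3)*(v + 4)*(v + 2)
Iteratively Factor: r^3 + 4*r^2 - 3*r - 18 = (r + 3)*(r^2 + r - 6) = (r - 2)*(r + 3)*(r + 3)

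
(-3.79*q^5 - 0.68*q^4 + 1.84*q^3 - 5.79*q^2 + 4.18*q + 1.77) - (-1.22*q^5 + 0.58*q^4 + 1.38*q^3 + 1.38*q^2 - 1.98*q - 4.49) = -2.57*q^5 - 1.26*q^4 + 0.46*q^3 - 7.17*q^2 + 6.16*q + 6.26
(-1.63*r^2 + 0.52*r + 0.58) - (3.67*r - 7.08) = -1.63*r^2 - 3.15*r + 7.66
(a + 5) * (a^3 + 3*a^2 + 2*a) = a^4 + 8*a^3 + 17*a^2 + 10*a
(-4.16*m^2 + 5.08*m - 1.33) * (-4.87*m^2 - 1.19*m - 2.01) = 20.2592*m^4 - 19.7892*m^3 + 8.7935*m^2 - 8.6281*m + 2.6733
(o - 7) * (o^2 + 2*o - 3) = o^3 - 5*o^2 - 17*o + 21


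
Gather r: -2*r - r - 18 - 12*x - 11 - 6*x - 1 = -3*r - 18*x - 30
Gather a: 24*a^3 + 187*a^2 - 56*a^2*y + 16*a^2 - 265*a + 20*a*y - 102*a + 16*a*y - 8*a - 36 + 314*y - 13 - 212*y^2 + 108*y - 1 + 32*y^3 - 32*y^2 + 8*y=24*a^3 + a^2*(203 - 56*y) + a*(36*y - 375) + 32*y^3 - 244*y^2 + 430*y - 50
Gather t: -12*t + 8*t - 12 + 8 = -4*t - 4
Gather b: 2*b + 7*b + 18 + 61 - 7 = 9*b + 72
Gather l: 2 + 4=6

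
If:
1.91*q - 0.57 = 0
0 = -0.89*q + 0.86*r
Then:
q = 0.30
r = 0.31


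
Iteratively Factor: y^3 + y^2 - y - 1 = (y + 1)*(y^2 - 1) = (y + 1)^2*(y - 1)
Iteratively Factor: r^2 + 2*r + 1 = (r + 1)*(r + 1)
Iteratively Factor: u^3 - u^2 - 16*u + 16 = (u + 4)*(u^2 - 5*u + 4) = (u - 4)*(u + 4)*(u - 1)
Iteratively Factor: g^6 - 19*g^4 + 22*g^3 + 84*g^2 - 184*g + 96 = (g - 2)*(g^5 + 2*g^4 - 15*g^3 - 8*g^2 + 68*g - 48) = (g - 2)^2*(g^4 + 4*g^3 - 7*g^2 - 22*g + 24) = (g - 2)^2*(g + 4)*(g^3 - 7*g + 6) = (g - 2)^2*(g + 3)*(g + 4)*(g^2 - 3*g + 2) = (g - 2)^2*(g - 1)*(g + 3)*(g + 4)*(g - 2)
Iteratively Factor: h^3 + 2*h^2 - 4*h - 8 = (h + 2)*(h^2 - 4) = (h + 2)^2*(h - 2)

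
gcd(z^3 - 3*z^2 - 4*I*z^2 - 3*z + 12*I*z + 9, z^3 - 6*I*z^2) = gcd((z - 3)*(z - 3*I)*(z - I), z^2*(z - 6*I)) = 1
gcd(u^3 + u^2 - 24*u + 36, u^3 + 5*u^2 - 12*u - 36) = u^2 + 3*u - 18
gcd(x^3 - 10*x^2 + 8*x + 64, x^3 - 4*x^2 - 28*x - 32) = x^2 - 6*x - 16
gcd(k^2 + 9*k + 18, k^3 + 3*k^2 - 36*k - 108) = k^2 + 9*k + 18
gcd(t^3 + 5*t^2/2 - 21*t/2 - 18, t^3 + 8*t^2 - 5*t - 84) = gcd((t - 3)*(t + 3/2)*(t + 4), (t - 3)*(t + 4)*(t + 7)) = t^2 + t - 12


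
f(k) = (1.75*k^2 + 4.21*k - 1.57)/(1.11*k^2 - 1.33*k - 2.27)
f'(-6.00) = -0.11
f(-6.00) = 0.79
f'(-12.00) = -0.03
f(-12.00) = 1.15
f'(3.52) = -2.47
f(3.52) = 5.14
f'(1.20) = -5.27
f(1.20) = -2.65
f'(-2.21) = -0.97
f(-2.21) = -0.38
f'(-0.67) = -15.22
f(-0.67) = 4.09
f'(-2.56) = -0.65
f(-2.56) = -0.10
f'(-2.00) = -1.32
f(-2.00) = -0.62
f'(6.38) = -0.27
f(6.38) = 2.80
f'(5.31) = -0.48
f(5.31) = 3.19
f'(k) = (1.33 - 2.22*k)*(1.75*k^2 + 4.21*k - 1.57)/(1.11*k^2 - 1.33*k - 2.27)^2 + (3.5*k + 4.21)/(1.11*k^2 - 1.33*k - 2.27) = (-7.0006*k^2 - 4.4596*k - 11.6448)/(1.2321*k^4 - 2.9526*k^3 - 3.2705*k^2 + 6.0382*k + 5.1529)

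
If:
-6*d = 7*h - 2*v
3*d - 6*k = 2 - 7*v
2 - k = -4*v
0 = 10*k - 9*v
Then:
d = 94/93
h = -228/217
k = -18/31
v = -20/31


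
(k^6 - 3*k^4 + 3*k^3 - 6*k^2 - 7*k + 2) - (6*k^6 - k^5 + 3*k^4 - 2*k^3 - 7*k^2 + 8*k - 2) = -5*k^6 + k^5 - 6*k^4 + 5*k^3 + k^2 - 15*k + 4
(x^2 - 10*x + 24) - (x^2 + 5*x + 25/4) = 71/4 - 15*x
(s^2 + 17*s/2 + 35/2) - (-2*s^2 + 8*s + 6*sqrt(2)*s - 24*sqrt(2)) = 3*s^2 - 6*sqrt(2)*s + s/2 + 35/2 + 24*sqrt(2)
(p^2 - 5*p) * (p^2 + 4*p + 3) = p^4 - p^3 - 17*p^2 - 15*p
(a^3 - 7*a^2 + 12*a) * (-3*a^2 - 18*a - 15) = -3*a^5 + 3*a^4 + 75*a^3 - 111*a^2 - 180*a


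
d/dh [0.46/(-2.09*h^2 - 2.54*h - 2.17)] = (1.9228*h + 1.1684)/(2.09*h^2 + 2.54*h + 2.17)^2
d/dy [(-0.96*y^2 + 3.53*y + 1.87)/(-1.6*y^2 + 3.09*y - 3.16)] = (2.6816*y^2 + 12.0512*y - 16.9331)/(2.56*y^4 - 9.888*y^3 + 19.6601*y^2 - 19.5288*y + 9.9856)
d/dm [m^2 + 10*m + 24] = 2*m + 10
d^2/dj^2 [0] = 0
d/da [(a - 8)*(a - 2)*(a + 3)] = 3*a^2 - 14*a - 14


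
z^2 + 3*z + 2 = (z + 1)*(z + 2)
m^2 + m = m*(m + 1)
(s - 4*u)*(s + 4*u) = s^2 - 16*u^2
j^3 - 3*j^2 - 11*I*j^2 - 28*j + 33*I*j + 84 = (j - 3)*(j - 7*I)*(j - 4*I)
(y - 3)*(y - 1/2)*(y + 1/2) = y^3 - 3*y^2 - y/4 + 3/4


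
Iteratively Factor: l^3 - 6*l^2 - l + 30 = (l + 2)*(l^2 - 8*l + 15) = (l - 5)*(l + 2)*(l - 3)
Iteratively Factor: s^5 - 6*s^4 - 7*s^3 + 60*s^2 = (s - 5)*(s^4 - s^3 - 12*s^2) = s*(s - 5)*(s^3 - s^2 - 12*s) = s*(s - 5)*(s + 3)*(s^2 - 4*s) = s*(s - 5)*(s - 4)*(s + 3)*(s)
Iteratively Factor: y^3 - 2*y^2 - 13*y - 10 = (y + 1)*(y^2 - 3*y - 10) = (y + 1)*(y + 2)*(y - 5)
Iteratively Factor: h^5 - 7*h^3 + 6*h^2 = (h)*(h^4 - 7*h^2 + 6*h) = h*(h - 2)*(h^3 + 2*h^2 - 3*h) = h*(h - 2)*(h + 3)*(h^2 - h) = h^2*(h - 2)*(h + 3)*(h - 1)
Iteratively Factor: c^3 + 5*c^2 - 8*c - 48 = (c + 4)*(c^2 + c - 12) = (c - 3)*(c + 4)*(c + 4)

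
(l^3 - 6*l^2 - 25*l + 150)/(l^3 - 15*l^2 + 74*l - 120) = (l + 5)/(l - 4)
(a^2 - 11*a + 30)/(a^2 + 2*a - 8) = (a^2 - 11*a + 30)/(a^2 + 2*a - 8)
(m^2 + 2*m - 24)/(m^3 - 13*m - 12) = (m + 6)/(m^2 + 4*m + 3)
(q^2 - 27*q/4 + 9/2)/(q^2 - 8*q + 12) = (q - 3/4)/(q - 2)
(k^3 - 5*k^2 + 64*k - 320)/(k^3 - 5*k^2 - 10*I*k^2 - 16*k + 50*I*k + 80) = (k + 8*I)/(k - 2*I)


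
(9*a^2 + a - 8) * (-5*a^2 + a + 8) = -45*a^4 + 4*a^3 + 113*a^2 - 64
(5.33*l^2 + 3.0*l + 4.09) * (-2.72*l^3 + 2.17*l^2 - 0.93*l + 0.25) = -14.4976*l^5 + 3.4061*l^4 - 9.5717*l^3 + 7.4178*l^2 - 3.0537*l + 1.0225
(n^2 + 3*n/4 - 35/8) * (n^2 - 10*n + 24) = n^4 - 37*n^3/4 + 97*n^2/8 + 247*n/4 - 105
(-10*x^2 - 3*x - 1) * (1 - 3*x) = 30*x^3 - x^2 - 1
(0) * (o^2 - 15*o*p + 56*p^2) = 0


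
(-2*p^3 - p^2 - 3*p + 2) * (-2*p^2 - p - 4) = 4*p^5 + 4*p^4 + 15*p^3 + 3*p^2 + 10*p - 8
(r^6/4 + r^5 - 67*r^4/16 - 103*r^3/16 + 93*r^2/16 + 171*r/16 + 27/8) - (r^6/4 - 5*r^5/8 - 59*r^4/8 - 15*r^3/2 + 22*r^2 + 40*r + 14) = 13*r^5/8 + 51*r^4/16 + 17*r^3/16 - 259*r^2/16 - 469*r/16 - 85/8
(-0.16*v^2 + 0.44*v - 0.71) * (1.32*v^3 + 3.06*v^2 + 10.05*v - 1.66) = -0.2112*v^5 + 0.0911999999999999*v^4 - 1.1988*v^3 + 2.515*v^2 - 7.8659*v + 1.1786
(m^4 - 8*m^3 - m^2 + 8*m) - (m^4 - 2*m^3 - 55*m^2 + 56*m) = -6*m^3 + 54*m^2 - 48*m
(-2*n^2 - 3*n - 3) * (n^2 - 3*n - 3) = -2*n^4 + 3*n^3 + 12*n^2 + 18*n + 9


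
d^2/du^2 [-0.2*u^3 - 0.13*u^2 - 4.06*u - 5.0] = -1.2*u - 0.26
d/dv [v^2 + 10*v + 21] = 2*v + 10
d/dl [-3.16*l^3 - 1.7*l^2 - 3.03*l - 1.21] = -9.48*l^2 - 3.4*l - 3.03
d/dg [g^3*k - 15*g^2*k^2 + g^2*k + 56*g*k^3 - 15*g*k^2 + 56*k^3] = k*(3*g^2 - 30*g*k + 2*g + 56*k^2 - 15*k)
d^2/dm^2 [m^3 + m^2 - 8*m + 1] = 6*m + 2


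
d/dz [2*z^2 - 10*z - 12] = 4*z - 10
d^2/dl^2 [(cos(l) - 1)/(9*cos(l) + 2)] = 11*(9*cos(l)^2 - 2*cos(l) - 18)/(9*cos(l) + 2)^3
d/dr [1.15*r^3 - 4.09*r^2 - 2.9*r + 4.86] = 3.45*r^2 - 8.18*r - 2.9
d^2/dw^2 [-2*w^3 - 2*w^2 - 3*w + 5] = -12*w - 4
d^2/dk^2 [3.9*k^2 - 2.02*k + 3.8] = 7.80000000000000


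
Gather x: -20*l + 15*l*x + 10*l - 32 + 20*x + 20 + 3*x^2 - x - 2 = -10*l + 3*x^2 + x*(15*l + 19) - 14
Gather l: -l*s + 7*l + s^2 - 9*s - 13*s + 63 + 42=l*(7 - s) + s^2 - 22*s + 105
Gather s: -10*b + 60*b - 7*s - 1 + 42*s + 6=50*b + 35*s + 5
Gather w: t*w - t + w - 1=-t + w*(t + 1) - 1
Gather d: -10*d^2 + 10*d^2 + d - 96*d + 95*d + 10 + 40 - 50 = 0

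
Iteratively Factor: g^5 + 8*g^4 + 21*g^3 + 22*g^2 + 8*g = (g)*(g^4 + 8*g^3 + 21*g^2 + 22*g + 8) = g*(g + 4)*(g^3 + 4*g^2 + 5*g + 2) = g*(g + 1)*(g + 4)*(g^2 + 3*g + 2) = g*(g + 1)*(g + 2)*(g + 4)*(g + 1)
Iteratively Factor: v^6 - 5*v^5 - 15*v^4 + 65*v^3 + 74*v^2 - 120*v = (v - 5)*(v^5 - 15*v^3 - 10*v^2 + 24*v) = (v - 5)*(v - 4)*(v^4 + 4*v^3 + v^2 - 6*v) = (v - 5)*(v - 4)*(v - 1)*(v^3 + 5*v^2 + 6*v) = (v - 5)*(v - 4)*(v - 1)*(v + 2)*(v^2 + 3*v) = (v - 5)*(v - 4)*(v - 1)*(v + 2)*(v + 3)*(v)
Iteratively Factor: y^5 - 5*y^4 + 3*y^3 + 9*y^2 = (y)*(y^4 - 5*y^3 + 3*y^2 + 9*y) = y*(y - 3)*(y^3 - 2*y^2 - 3*y) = y*(y - 3)^2*(y^2 + y) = y^2*(y - 3)^2*(y + 1)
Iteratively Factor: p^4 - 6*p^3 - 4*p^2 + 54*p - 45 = (p - 5)*(p^3 - p^2 - 9*p + 9) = (p - 5)*(p - 3)*(p^2 + 2*p - 3) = (p - 5)*(p - 3)*(p - 1)*(p + 3)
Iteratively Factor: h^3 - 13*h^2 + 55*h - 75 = (h - 3)*(h^2 - 10*h + 25) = (h - 5)*(h - 3)*(h - 5)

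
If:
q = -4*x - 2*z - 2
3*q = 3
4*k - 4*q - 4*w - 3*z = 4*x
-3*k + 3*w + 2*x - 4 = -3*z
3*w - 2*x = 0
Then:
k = -2/3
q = 1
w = -13/6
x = -13/4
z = 5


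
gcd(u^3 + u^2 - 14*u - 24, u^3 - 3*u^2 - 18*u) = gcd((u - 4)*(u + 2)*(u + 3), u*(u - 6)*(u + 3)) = u + 3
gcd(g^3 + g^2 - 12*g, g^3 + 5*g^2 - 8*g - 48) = g^2 + g - 12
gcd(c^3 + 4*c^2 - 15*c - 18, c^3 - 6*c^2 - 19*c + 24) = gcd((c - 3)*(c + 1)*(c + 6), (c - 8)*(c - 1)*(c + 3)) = 1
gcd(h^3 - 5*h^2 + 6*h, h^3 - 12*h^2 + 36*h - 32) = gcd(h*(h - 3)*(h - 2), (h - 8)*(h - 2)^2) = h - 2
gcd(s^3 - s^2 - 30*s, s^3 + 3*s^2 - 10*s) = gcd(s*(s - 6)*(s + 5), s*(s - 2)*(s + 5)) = s^2 + 5*s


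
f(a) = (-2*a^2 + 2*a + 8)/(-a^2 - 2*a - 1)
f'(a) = (2 - 4*a)/(-a^2 - 2*a - 1) + (2*a + 2)*(-2*a^2 + 2*a + 8)/(-a^2 - 2*a - 1)^2 = 2*(3*a + 7)/(a^3 + 3*a^2 + 3*a + 1)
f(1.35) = -1.28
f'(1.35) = 1.70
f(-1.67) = 2.04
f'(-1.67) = -13.23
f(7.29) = 1.22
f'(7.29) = 0.10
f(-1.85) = 3.52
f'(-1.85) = -4.72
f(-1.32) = -18.31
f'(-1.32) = -185.55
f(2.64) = 0.05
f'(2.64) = 0.62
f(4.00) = 0.64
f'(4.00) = 0.30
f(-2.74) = 4.13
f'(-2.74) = 0.46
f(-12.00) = 2.51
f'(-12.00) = 0.04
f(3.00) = 0.25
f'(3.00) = 0.50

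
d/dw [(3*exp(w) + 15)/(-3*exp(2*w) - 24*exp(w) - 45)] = exp(w)/(exp(2*w) + 6*exp(w) + 9)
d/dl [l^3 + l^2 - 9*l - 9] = 3*l^2 + 2*l - 9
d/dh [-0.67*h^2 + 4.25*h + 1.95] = 4.25 - 1.34*h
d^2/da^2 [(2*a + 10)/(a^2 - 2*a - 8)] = 4*(3*(-a - 1)*(-a^2 + 2*a + 8) - 4*(a - 1)^2*(a + 5))/(-a^2 + 2*a + 8)^3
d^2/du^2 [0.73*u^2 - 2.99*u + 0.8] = 1.46000000000000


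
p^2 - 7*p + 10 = (p - 5)*(p - 2)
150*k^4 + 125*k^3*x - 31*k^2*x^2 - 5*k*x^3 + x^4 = (-6*k + x)*(-5*k + x)*(k + x)*(5*k + x)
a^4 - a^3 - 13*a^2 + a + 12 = (a - 4)*(a - 1)*(a + 1)*(a + 3)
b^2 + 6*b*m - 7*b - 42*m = (b - 7)*(b + 6*m)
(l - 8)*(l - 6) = l^2 - 14*l + 48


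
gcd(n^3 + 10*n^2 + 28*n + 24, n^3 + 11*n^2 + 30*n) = n + 6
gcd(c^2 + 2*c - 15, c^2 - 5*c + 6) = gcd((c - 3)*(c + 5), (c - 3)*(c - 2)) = c - 3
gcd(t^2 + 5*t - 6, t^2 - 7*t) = 1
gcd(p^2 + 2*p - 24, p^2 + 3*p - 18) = p + 6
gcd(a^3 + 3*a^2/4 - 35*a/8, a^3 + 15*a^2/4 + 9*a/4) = a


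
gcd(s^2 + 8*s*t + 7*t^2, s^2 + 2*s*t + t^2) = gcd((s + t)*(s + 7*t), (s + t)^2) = s + t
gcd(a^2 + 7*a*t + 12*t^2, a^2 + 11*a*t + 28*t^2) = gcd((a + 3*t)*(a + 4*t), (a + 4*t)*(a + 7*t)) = a + 4*t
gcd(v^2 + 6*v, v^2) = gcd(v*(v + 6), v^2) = v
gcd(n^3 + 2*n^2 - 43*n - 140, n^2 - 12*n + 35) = n - 7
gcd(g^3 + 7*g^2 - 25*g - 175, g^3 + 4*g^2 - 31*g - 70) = g^2 + 2*g - 35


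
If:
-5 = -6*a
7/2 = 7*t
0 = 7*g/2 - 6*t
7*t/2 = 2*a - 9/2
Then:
No Solution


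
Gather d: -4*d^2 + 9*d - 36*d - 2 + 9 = -4*d^2 - 27*d + 7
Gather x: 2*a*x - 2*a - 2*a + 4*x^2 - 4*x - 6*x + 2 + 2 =-4*a + 4*x^2 + x*(2*a - 10) + 4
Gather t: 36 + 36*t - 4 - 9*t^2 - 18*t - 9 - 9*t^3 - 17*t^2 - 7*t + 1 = -9*t^3 - 26*t^2 + 11*t + 24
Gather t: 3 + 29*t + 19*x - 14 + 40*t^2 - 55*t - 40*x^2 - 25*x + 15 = 40*t^2 - 26*t - 40*x^2 - 6*x + 4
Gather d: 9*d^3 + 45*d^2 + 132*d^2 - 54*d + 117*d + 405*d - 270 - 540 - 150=9*d^3 + 177*d^2 + 468*d - 960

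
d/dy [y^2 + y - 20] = 2*y + 1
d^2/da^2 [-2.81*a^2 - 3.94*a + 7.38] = -5.62000000000000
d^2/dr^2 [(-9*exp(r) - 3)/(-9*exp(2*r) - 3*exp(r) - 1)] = (729*exp(3*r) + 729*exp(2*r) - 243*exp(r) - 108)*exp(2*r)/(729*exp(6*r) + 729*exp(5*r) + 486*exp(4*r) + 189*exp(3*r) + 54*exp(2*r) + 9*exp(r) + 1)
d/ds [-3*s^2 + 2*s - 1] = 2 - 6*s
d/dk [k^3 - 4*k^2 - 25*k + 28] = 3*k^2 - 8*k - 25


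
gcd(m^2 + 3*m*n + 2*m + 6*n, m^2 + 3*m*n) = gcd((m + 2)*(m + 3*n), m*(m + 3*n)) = m + 3*n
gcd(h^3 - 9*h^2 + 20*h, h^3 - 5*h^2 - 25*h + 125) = h - 5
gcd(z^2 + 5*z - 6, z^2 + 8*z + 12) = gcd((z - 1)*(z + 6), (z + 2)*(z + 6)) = z + 6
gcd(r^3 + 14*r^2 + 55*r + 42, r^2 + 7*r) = r + 7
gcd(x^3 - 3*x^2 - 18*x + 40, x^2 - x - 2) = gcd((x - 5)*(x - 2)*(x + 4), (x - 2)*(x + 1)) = x - 2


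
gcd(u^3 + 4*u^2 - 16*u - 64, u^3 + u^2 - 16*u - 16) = u^2 - 16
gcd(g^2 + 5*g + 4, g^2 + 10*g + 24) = g + 4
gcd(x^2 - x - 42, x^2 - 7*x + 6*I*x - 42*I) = x - 7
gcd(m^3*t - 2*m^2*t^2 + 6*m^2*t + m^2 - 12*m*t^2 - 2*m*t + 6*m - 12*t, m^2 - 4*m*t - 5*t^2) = 1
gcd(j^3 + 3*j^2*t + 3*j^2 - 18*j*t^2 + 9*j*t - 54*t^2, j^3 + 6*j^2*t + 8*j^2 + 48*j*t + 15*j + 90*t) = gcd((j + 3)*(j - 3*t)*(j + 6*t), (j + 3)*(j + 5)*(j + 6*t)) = j^2 + 6*j*t + 3*j + 18*t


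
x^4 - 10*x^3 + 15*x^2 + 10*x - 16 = (x - 8)*(x - 2)*(x - 1)*(x + 1)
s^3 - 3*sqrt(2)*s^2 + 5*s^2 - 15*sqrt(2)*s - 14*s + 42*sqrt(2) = (s - 2)*(s + 7)*(s - 3*sqrt(2))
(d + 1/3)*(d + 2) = d^2 + 7*d/3 + 2/3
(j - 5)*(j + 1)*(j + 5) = j^3 + j^2 - 25*j - 25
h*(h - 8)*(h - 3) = h^3 - 11*h^2 + 24*h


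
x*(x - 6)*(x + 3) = x^3 - 3*x^2 - 18*x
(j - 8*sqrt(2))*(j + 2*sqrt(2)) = j^2 - 6*sqrt(2)*j - 32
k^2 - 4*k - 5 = (k - 5)*(k + 1)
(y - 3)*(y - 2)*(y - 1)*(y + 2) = y^4 - 4*y^3 - y^2 + 16*y - 12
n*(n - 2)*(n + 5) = n^3 + 3*n^2 - 10*n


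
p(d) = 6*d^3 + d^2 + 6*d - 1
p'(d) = 18*d^2 + 2*d + 6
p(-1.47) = -26.72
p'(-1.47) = 41.96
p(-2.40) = -92.58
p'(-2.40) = 104.88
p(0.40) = 1.94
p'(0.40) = 9.68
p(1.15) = 16.35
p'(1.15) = 32.10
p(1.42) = 26.72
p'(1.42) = 45.14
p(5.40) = 1005.34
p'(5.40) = 541.68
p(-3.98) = -387.31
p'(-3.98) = 283.17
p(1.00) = 12.00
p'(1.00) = 26.00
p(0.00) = -1.00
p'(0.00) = 6.00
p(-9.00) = -4348.00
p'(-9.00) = 1446.00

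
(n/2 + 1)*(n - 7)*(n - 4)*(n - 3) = n^4/2 - 6*n^3 + 33*n^2/2 + 19*n - 84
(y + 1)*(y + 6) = y^2 + 7*y + 6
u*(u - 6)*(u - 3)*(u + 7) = u^4 - 2*u^3 - 45*u^2 + 126*u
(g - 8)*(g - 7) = g^2 - 15*g + 56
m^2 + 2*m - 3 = (m - 1)*(m + 3)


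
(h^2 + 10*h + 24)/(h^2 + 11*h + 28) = (h + 6)/(h + 7)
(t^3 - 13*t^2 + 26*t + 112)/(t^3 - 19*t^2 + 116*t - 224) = (t + 2)/(t - 4)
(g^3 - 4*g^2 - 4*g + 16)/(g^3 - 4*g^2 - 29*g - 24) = (-g^3 + 4*g^2 + 4*g - 16)/(-g^3 + 4*g^2 + 29*g + 24)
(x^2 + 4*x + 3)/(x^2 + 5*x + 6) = (x + 1)/(x + 2)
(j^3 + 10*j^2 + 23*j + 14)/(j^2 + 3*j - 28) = (j^2 + 3*j + 2)/(j - 4)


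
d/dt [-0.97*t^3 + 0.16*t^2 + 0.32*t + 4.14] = -2.91*t^2 + 0.32*t + 0.32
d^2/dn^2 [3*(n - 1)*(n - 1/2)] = 6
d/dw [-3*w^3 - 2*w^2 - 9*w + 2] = -9*w^2 - 4*w - 9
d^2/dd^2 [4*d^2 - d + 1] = 8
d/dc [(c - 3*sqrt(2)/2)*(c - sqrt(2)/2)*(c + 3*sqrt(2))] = 3*c^2 + 2*sqrt(2)*c - 21/2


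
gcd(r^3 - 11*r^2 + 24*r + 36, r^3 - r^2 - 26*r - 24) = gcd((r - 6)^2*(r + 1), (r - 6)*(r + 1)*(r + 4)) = r^2 - 5*r - 6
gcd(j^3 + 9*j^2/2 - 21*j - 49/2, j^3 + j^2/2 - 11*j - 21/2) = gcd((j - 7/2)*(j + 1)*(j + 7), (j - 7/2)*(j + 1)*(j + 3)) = j^2 - 5*j/2 - 7/2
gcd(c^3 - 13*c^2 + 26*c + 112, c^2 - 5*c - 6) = 1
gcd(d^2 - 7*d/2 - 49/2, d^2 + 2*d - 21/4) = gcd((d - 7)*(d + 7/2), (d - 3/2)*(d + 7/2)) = d + 7/2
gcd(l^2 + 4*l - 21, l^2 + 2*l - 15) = l - 3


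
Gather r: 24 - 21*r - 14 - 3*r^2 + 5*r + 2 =-3*r^2 - 16*r + 12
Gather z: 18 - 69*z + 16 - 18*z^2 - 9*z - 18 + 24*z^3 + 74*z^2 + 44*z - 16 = 24*z^3 + 56*z^2 - 34*z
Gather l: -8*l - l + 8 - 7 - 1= -9*l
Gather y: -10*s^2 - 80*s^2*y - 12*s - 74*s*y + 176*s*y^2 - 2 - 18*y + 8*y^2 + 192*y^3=-10*s^2 - 12*s + 192*y^3 + y^2*(176*s + 8) + y*(-80*s^2 - 74*s - 18) - 2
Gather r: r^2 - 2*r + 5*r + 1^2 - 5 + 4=r^2 + 3*r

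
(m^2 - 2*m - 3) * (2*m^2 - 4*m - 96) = 2*m^4 - 8*m^3 - 94*m^2 + 204*m + 288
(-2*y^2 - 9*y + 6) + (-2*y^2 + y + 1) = -4*y^2 - 8*y + 7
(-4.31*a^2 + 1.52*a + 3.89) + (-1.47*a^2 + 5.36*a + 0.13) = -5.78*a^2 + 6.88*a + 4.02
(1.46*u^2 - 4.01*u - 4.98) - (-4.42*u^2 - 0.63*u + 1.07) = 5.88*u^2 - 3.38*u - 6.05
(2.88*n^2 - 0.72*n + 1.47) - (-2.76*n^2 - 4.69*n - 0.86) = 5.64*n^2 + 3.97*n + 2.33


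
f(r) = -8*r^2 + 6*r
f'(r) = 6 - 16*r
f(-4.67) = -202.49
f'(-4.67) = 80.72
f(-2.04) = -45.53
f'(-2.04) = 38.64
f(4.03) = -105.75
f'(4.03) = -58.48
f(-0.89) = -11.68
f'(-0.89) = 20.24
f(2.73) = -43.24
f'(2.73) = -37.68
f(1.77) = -14.44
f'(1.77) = -22.32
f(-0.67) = -7.61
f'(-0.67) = 16.72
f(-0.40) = -3.68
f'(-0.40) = 12.40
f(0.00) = 0.00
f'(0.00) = 6.00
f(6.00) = -252.00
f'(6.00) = -90.00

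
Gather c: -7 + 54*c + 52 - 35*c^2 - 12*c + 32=-35*c^2 + 42*c + 77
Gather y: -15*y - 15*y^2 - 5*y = -15*y^2 - 20*y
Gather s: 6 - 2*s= 6 - 2*s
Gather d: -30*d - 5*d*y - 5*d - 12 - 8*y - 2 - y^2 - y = d*(-5*y - 35) - y^2 - 9*y - 14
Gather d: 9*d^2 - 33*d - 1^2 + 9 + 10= 9*d^2 - 33*d + 18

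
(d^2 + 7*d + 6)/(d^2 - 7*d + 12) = (d^2 + 7*d + 6)/(d^2 - 7*d + 12)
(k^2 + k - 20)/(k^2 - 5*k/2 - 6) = 2*(k + 5)/(2*k + 3)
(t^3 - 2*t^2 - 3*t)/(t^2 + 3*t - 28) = t*(t^2 - 2*t - 3)/(t^2 + 3*t - 28)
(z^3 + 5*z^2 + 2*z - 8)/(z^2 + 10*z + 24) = (z^2 + z - 2)/(z + 6)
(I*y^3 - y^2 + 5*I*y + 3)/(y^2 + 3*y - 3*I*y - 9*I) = (I*y^3 - y^2 + 5*I*y + 3)/(y^2 + 3*y*(1 - I) - 9*I)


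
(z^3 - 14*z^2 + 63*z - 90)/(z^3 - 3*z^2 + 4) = (z^3 - 14*z^2 + 63*z - 90)/(z^3 - 3*z^2 + 4)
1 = 1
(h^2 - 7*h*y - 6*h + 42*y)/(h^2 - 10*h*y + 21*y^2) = (6 - h)/(-h + 3*y)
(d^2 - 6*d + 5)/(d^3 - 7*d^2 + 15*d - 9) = (d - 5)/(d^2 - 6*d + 9)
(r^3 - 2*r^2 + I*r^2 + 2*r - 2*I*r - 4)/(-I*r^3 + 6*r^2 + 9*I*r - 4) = (-r^3 + 2*r^2 - I*r^2 - 2*r + 2*I*r + 4)/(I*r^3 - 6*r^2 - 9*I*r + 4)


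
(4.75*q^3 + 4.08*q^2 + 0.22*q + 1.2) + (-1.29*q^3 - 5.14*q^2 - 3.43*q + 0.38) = 3.46*q^3 - 1.06*q^2 - 3.21*q + 1.58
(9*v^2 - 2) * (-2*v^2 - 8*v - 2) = -18*v^4 - 72*v^3 - 14*v^2 + 16*v + 4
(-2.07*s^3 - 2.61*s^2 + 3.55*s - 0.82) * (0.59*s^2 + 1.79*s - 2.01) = -1.2213*s^5 - 5.2452*s^4 + 1.5833*s^3 + 11.1168*s^2 - 8.6033*s + 1.6482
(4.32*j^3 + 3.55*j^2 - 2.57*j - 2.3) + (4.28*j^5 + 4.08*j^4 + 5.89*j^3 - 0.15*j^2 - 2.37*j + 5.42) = 4.28*j^5 + 4.08*j^4 + 10.21*j^3 + 3.4*j^2 - 4.94*j + 3.12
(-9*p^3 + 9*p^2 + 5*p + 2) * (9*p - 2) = -81*p^4 + 99*p^3 + 27*p^2 + 8*p - 4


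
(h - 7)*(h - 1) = h^2 - 8*h + 7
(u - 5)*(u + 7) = u^2 + 2*u - 35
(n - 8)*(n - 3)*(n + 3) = n^3 - 8*n^2 - 9*n + 72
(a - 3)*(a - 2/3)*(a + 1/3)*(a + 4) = a^4 + 2*a^3/3 - 113*a^2/9 + 34*a/9 + 8/3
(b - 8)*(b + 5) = b^2 - 3*b - 40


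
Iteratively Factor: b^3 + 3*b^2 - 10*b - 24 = (b + 4)*(b^2 - b - 6) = (b + 2)*(b + 4)*(b - 3)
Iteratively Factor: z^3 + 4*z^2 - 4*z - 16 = (z + 4)*(z^2 - 4) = (z - 2)*(z + 4)*(z + 2)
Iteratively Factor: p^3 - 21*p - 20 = (p + 4)*(p^2 - 4*p - 5) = (p + 1)*(p + 4)*(p - 5)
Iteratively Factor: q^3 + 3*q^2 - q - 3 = (q - 1)*(q^2 + 4*q + 3) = (q - 1)*(q + 1)*(q + 3)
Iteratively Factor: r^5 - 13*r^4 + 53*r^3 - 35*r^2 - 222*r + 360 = (r - 3)*(r^4 - 10*r^3 + 23*r^2 + 34*r - 120) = (r - 5)*(r - 3)*(r^3 - 5*r^2 - 2*r + 24) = (r - 5)*(r - 3)*(r + 2)*(r^2 - 7*r + 12) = (r - 5)*(r - 3)^2*(r + 2)*(r - 4)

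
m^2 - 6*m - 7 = (m - 7)*(m + 1)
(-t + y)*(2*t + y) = -2*t^2 + t*y + y^2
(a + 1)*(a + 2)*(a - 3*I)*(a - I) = a^4 + 3*a^3 - 4*I*a^3 - a^2 - 12*I*a^2 - 9*a - 8*I*a - 6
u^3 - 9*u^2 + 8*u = u*(u - 8)*(u - 1)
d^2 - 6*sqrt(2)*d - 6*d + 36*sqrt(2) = (d - 6)*(d - 6*sqrt(2))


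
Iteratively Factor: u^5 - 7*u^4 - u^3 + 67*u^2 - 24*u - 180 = (u + 2)*(u^4 - 9*u^3 + 17*u^2 + 33*u - 90) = (u - 3)*(u + 2)*(u^3 - 6*u^2 - u + 30) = (u - 5)*(u - 3)*(u + 2)*(u^2 - u - 6) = (u - 5)*(u - 3)*(u + 2)^2*(u - 3)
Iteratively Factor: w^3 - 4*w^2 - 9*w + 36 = (w - 3)*(w^2 - w - 12) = (w - 4)*(w - 3)*(w + 3)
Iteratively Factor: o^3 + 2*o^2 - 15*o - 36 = (o + 3)*(o^2 - o - 12) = (o - 4)*(o + 3)*(o + 3)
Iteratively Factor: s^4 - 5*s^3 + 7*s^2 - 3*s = (s - 1)*(s^3 - 4*s^2 + 3*s) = (s - 3)*(s - 1)*(s^2 - s) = (s - 3)*(s - 1)^2*(s)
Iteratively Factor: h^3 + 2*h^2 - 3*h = (h + 3)*(h^2 - h) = (h - 1)*(h + 3)*(h)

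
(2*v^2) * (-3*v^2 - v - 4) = -6*v^4 - 2*v^3 - 8*v^2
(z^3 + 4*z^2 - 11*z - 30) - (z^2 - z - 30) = z^3 + 3*z^2 - 10*z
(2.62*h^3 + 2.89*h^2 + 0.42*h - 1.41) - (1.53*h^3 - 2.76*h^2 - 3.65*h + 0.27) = 1.09*h^3 + 5.65*h^2 + 4.07*h - 1.68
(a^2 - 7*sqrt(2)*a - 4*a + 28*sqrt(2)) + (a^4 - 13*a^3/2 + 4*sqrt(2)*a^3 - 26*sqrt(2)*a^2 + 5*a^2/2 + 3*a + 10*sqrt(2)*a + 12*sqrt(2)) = a^4 - 13*a^3/2 + 4*sqrt(2)*a^3 - 26*sqrt(2)*a^2 + 7*a^2/2 - a + 3*sqrt(2)*a + 40*sqrt(2)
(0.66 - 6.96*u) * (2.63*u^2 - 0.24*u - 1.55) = -18.3048*u^3 + 3.4062*u^2 + 10.6296*u - 1.023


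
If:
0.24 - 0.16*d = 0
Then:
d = 1.50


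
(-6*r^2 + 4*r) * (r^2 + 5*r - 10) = -6*r^4 - 26*r^3 + 80*r^2 - 40*r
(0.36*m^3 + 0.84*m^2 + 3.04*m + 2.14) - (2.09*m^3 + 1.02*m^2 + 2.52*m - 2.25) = -1.73*m^3 - 0.18*m^2 + 0.52*m + 4.39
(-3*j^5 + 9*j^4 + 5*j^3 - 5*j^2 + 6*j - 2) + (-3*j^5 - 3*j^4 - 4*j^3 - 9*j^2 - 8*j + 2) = -6*j^5 + 6*j^4 + j^3 - 14*j^2 - 2*j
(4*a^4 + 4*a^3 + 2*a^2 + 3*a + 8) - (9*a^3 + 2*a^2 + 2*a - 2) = 4*a^4 - 5*a^3 + a + 10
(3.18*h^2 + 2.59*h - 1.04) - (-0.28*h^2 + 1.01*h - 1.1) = 3.46*h^2 + 1.58*h + 0.0600000000000001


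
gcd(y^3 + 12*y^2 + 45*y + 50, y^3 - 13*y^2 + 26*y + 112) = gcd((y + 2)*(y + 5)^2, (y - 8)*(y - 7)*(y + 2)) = y + 2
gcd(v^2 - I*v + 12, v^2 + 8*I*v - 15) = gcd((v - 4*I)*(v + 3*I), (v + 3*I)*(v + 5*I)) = v + 3*I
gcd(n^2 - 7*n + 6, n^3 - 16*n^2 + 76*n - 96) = n - 6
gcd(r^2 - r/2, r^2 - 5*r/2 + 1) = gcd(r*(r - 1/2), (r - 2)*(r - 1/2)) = r - 1/2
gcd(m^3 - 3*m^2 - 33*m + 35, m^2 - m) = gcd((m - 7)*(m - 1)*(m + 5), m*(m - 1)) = m - 1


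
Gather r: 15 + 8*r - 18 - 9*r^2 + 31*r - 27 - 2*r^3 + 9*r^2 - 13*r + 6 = -2*r^3 + 26*r - 24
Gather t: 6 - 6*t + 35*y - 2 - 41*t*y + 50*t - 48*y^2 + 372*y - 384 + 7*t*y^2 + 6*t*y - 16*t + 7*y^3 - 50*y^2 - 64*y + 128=t*(7*y^2 - 35*y + 28) + 7*y^3 - 98*y^2 + 343*y - 252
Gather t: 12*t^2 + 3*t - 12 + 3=12*t^2 + 3*t - 9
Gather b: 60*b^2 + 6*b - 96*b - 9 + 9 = 60*b^2 - 90*b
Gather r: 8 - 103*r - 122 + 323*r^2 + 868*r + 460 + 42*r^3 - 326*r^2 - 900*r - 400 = 42*r^3 - 3*r^2 - 135*r - 54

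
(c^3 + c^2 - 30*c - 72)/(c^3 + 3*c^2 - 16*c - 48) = (c - 6)/(c - 4)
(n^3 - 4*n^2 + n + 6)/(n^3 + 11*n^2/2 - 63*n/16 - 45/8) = 16*(n^3 - 4*n^2 + n + 6)/(16*n^3 + 88*n^2 - 63*n - 90)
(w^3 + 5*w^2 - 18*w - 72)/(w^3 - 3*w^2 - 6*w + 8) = (w^2 + 9*w + 18)/(w^2 + w - 2)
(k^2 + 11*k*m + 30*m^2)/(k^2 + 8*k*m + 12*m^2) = (k + 5*m)/(k + 2*m)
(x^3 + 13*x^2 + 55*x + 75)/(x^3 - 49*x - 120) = (x + 5)/(x - 8)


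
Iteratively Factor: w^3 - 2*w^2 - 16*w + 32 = (w - 2)*(w^2 - 16) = (w - 2)*(w + 4)*(w - 4)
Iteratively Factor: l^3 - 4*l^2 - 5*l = (l + 1)*(l^2 - 5*l) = (l - 5)*(l + 1)*(l)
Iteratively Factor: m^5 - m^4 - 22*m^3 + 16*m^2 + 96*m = (m + 4)*(m^4 - 5*m^3 - 2*m^2 + 24*m) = (m - 4)*(m + 4)*(m^3 - m^2 - 6*m) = m*(m - 4)*(m + 4)*(m^2 - m - 6) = m*(m - 4)*(m - 3)*(m + 4)*(m + 2)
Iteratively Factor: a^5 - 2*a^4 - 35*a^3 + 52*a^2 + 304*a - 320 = (a - 5)*(a^4 + 3*a^3 - 20*a^2 - 48*a + 64) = (a - 5)*(a + 4)*(a^3 - a^2 - 16*a + 16) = (a - 5)*(a + 4)^2*(a^2 - 5*a + 4) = (a - 5)*(a - 4)*(a + 4)^2*(a - 1)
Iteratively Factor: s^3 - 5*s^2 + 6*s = (s - 2)*(s^2 - 3*s) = s*(s - 2)*(s - 3)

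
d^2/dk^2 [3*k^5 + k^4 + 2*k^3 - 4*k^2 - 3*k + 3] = 60*k^3 + 12*k^2 + 12*k - 8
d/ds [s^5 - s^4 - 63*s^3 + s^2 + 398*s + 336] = 5*s^4 - 4*s^3 - 189*s^2 + 2*s + 398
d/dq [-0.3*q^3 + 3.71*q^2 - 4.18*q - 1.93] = -0.9*q^2 + 7.42*q - 4.18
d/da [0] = 0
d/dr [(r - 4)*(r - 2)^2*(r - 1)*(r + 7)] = 5*r^4 - 8*r^3 - 105*r^2 + 320*r - 236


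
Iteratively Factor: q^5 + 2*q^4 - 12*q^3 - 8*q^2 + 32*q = (q + 4)*(q^4 - 2*q^3 - 4*q^2 + 8*q) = q*(q + 4)*(q^3 - 2*q^2 - 4*q + 8) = q*(q + 2)*(q + 4)*(q^2 - 4*q + 4) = q*(q - 2)*(q + 2)*(q + 4)*(q - 2)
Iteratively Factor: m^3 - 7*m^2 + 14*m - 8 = (m - 4)*(m^2 - 3*m + 2) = (m - 4)*(m - 2)*(m - 1)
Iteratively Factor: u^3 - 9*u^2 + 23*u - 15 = (u - 3)*(u^2 - 6*u + 5) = (u - 5)*(u - 3)*(u - 1)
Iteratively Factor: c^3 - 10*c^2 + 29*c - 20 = (c - 5)*(c^2 - 5*c + 4) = (c - 5)*(c - 4)*(c - 1)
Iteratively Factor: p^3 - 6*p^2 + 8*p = (p)*(p^2 - 6*p + 8) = p*(p - 2)*(p - 4)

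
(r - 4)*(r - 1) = r^2 - 5*r + 4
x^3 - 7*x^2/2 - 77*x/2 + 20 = (x - 8)*(x - 1/2)*(x + 5)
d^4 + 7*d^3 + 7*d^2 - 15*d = d*(d - 1)*(d + 3)*(d + 5)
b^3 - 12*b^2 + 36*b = b*(b - 6)^2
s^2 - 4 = (s - 2)*(s + 2)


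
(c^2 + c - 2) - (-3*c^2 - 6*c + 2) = 4*c^2 + 7*c - 4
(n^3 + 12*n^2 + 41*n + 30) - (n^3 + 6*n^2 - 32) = 6*n^2 + 41*n + 62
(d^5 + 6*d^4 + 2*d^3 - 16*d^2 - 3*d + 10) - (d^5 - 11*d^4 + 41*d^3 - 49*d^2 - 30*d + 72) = 17*d^4 - 39*d^3 + 33*d^2 + 27*d - 62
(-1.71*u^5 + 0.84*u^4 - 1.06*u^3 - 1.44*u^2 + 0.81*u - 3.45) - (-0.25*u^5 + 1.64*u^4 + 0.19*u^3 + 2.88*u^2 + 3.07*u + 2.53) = -1.46*u^5 - 0.8*u^4 - 1.25*u^3 - 4.32*u^2 - 2.26*u - 5.98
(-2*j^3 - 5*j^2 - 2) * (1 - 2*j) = 4*j^4 + 8*j^3 - 5*j^2 + 4*j - 2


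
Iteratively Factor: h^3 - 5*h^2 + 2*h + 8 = (h - 4)*(h^2 - h - 2) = (h - 4)*(h + 1)*(h - 2)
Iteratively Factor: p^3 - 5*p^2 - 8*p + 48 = (p + 3)*(p^2 - 8*p + 16) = (p - 4)*(p + 3)*(p - 4)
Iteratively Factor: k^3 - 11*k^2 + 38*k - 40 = (k - 2)*(k^2 - 9*k + 20) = (k - 5)*(k - 2)*(k - 4)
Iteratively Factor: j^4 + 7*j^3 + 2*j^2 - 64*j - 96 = (j + 2)*(j^3 + 5*j^2 - 8*j - 48) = (j - 3)*(j + 2)*(j^2 + 8*j + 16) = (j - 3)*(j + 2)*(j + 4)*(j + 4)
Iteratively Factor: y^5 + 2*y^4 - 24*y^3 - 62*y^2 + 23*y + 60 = (y + 1)*(y^4 + y^3 - 25*y^2 - 37*y + 60) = (y + 1)*(y + 3)*(y^3 - 2*y^2 - 19*y + 20) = (y + 1)*(y + 3)*(y + 4)*(y^2 - 6*y + 5) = (y - 5)*(y + 1)*(y + 3)*(y + 4)*(y - 1)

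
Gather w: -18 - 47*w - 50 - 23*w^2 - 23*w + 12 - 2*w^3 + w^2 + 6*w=-2*w^3 - 22*w^2 - 64*w - 56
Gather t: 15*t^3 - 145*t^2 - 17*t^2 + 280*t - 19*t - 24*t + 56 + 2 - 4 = 15*t^3 - 162*t^2 + 237*t + 54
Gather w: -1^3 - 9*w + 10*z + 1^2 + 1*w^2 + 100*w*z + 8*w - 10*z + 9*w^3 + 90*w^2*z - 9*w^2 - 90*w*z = 9*w^3 + w^2*(90*z - 8) + w*(10*z - 1)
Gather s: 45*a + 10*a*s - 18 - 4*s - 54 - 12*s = 45*a + s*(10*a - 16) - 72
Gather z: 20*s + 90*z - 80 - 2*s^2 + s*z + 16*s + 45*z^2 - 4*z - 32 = -2*s^2 + 36*s + 45*z^2 + z*(s + 86) - 112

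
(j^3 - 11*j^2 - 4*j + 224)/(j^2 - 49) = (j^2 - 4*j - 32)/(j + 7)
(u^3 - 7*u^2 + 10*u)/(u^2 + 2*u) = (u^2 - 7*u + 10)/(u + 2)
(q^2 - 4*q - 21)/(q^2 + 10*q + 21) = (q - 7)/(q + 7)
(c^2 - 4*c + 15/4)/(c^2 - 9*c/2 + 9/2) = (c - 5/2)/(c - 3)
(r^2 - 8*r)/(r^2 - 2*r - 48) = r/(r + 6)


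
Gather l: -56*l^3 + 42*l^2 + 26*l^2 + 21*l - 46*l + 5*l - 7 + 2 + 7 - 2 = -56*l^3 + 68*l^2 - 20*l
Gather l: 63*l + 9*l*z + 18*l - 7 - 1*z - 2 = l*(9*z + 81) - z - 9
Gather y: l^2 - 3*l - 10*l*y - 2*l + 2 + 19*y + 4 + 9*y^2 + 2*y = l^2 - 5*l + 9*y^2 + y*(21 - 10*l) + 6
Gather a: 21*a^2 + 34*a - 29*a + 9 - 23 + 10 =21*a^2 + 5*a - 4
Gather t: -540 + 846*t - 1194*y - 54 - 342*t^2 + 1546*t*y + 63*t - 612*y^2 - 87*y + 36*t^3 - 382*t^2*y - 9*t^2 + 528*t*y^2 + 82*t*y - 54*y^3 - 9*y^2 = 36*t^3 + t^2*(-382*y - 351) + t*(528*y^2 + 1628*y + 909) - 54*y^3 - 621*y^2 - 1281*y - 594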